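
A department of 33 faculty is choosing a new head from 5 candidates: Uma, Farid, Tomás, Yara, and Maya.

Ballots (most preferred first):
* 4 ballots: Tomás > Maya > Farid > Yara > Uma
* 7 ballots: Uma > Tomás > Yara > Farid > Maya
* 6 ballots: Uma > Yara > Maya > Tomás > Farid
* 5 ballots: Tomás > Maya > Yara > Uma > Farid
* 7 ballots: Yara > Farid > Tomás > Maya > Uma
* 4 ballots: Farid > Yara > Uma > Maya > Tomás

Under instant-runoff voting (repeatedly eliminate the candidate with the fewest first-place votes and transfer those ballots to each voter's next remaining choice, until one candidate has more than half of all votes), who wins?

Yara

Round 1: Uma 13, Farid 4, Tomás 9, Yara 7, Maya 0. Maya eliminated.
Round 2: Uma 13, Farid 4, Tomás 9, Yara 7. Farid eliminated.
Round 3: Uma 13, Tomás 9, Yara 11. Tomás eliminated.
Round 4: Uma 13, Yara 20. Yara has a majority (≥17).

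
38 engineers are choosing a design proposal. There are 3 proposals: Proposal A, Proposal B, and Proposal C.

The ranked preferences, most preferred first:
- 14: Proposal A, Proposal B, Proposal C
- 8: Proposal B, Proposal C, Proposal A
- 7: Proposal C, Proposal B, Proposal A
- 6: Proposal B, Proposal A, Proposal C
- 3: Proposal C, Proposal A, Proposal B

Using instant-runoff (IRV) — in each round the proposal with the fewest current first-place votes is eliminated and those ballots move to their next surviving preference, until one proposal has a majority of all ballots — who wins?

Round 1: Proposal A 14, Proposal B 14, Proposal C 10. Proposal C eliminated.
Round 2: Proposal A 17, Proposal B 21. Proposal B has a majority (≥20).

Proposal B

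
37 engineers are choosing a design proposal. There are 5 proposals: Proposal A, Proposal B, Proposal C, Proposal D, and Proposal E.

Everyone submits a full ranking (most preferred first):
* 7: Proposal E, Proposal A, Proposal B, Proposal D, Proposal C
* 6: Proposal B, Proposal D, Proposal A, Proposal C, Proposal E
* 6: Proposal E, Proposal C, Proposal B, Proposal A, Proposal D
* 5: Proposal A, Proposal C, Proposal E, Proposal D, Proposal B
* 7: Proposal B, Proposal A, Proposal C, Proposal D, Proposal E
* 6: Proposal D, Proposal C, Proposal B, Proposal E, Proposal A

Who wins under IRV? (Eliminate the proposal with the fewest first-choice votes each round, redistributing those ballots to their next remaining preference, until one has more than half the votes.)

Round 1: Proposal A 5, Proposal B 13, Proposal C 0, Proposal D 6, Proposal E 13. Proposal C eliminated.
Round 2: Proposal A 5, Proposal B 13, Proposal D 6, Proposal E 13. Proposal A eliminated.
Round 3: Proposal B 13, Proposal D 6, Proposal E 18. Proposal D eliminated.
Round 4: Proposal B 19, Proposal E 18. Proposal B has a majority (≥19).

Proposal B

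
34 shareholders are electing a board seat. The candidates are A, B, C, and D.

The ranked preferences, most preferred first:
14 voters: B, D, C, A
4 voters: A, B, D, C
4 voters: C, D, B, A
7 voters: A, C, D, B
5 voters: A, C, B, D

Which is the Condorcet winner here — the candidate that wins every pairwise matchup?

B

B vs A: 18–16
B vs C: 18–16
B vs D: 23–11
B beats every other candidate.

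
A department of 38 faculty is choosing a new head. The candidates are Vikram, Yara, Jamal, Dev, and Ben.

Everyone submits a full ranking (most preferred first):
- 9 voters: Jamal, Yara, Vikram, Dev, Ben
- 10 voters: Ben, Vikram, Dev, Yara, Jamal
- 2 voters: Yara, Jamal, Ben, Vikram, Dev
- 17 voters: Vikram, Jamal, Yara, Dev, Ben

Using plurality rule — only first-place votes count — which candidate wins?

First-place votes: Vikram 17, Yara 2, Jamal 9, Dev 0, Ben 10.

Vikram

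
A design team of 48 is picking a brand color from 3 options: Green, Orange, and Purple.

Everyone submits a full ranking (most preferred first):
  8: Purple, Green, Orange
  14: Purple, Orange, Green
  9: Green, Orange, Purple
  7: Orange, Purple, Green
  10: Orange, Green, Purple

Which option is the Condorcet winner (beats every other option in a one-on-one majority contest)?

Orange

Orange vs Green: 31–17
Orange vs Purple: 26–22
Orange beats every other option.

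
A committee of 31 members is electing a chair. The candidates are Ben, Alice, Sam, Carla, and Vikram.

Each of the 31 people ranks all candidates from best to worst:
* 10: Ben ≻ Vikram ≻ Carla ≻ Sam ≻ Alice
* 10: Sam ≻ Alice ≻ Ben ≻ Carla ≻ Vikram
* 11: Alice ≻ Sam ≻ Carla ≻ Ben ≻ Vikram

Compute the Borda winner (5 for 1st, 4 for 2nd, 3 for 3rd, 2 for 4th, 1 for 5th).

Sam

Ben: 10×5 + 10×3 + 11×2 = 102
Alice: 10×1 + 10×4 + 11×5 = 105
Sam: 10×2 + 10×5 + 11×4 = 114
Carla: 10×3 + 10×2 + 11×3 = 83
Vikram: 10×4 + 10×1 + 11×1 = 61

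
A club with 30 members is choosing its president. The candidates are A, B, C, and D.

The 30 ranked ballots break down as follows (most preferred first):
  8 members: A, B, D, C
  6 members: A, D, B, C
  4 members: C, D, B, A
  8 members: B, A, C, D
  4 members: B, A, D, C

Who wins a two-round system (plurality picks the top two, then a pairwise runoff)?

B

Round 1 first-place votes: A 14, B 12, C 4, D 0. A and B advance.
Runoff: A is ranked above B on 14 ballots, B above A on 16.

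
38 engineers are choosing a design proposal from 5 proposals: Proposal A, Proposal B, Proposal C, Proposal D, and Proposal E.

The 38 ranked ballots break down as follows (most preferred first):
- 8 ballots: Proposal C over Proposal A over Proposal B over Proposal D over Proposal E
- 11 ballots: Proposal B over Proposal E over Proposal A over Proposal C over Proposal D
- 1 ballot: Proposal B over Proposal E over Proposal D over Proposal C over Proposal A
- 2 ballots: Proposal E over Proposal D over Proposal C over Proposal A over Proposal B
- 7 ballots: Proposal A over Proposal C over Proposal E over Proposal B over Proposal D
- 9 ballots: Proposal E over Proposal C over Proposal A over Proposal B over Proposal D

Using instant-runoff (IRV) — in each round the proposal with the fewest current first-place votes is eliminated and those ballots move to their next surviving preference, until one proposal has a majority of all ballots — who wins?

Proposal C

Round 1: Proposal A 7, Proposal B 12, Proposal C 8, Proposal D 0, Proposal E 11. Proposal D eliminated.
Round 2: Proposal A 7, Proposal B 12, Proposal C 8, Proposal E 11. Proposal A eliminated.
Round 3: Proposal B 12, Proposal C 15, Proposal E 11. Proposal E eliminated.
Round 4: Proposal B 12, Proposal C 26. Proposal C has a majority (≥20).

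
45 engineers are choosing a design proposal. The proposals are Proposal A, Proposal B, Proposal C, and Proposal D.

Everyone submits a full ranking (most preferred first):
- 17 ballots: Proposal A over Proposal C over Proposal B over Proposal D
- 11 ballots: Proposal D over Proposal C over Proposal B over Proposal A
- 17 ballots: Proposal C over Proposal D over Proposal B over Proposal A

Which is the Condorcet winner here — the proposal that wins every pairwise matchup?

Proposal C vs Proposal A: 28–17
Proposal C vs Proposal B: 45–0
Proposal C vs Proposal D: 34–11
Proposal C beats every other proposal.

Proposal C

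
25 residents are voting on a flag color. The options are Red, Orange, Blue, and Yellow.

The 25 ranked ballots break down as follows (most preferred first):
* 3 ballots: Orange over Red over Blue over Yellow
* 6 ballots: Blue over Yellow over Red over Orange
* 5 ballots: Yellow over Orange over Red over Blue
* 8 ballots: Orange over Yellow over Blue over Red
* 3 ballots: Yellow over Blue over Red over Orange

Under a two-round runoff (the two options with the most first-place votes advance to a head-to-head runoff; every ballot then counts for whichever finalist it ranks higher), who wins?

Yellow

Round 1 first-place votes: Red 0, Orange 11, Blue 6, Yellow 8. Orange and Yellow advance.
Runoff: Orange is ranked above Yellow on 11 ballots, Yellow above Orange on 14.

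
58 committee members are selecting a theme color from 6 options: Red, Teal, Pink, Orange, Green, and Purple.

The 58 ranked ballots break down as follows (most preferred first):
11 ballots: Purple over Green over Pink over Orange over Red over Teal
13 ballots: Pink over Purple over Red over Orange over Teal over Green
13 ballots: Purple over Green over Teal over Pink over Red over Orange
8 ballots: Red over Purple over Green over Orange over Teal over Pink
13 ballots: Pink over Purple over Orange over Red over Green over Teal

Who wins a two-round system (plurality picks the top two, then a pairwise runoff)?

Purple

Round 1 first-place votes: Red 8, Teal 0, Pink 26, Orange 0, Green 0, Purple 24. Pink and Purple advance.
Runoff: Pink is ranked above Purple on 26 ballots, Purple above Pink on 32.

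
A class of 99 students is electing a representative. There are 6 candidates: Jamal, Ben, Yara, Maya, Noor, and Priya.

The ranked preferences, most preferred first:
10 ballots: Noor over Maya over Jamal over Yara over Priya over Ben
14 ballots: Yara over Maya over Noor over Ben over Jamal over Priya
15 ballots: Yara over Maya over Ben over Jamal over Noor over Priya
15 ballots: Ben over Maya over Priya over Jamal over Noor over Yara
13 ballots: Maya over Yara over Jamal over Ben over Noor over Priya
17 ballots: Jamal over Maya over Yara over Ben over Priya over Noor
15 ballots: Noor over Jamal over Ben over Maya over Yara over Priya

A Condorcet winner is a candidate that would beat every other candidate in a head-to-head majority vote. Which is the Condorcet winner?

Maya vs Jamal: 67–32
Maya vs Ben: 69–30
Maya vs Yara: 70–29
Maya vs Noor: 74–25
Maya vs Priya: 99–0
Maya beats every other candidate.

Maya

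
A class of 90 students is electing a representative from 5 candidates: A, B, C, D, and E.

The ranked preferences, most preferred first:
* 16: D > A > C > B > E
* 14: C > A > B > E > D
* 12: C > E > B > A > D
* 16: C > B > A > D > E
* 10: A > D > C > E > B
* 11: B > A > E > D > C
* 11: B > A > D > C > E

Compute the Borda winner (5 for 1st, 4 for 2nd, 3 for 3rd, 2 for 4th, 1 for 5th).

A: 16×4 + 14×4 + 12×2 + 16×3 + 10×5 + 11×4 + 11×4 = 330
B: 16×2 + 14×3 + 12×3 + 16×4 + 10×1 + 11×5 + 11×5 = 294
C: 16×3 + 14×5 + 12×5 + 16×5 + 10×3 + 11×1 + 11×2 = 321
D: 16×5 + 14×1 + 12×1 + 16×2 + 10×4 + 11×2 + 11×3 = 233
E: 16×1 + 14×2 + 12×4 + 16×1 + 10×2 + 11×3 + 11×1 = 172

A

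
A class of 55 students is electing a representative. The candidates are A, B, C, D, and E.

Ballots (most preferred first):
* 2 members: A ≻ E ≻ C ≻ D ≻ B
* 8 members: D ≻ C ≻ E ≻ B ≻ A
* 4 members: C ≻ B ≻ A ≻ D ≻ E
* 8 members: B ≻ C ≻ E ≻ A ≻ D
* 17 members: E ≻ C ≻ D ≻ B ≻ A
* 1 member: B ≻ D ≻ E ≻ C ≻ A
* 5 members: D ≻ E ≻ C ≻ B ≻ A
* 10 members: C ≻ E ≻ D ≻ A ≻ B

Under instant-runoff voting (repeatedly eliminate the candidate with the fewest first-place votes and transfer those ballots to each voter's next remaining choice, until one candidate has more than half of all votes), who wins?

Round 1: A 2, B 9, C 14, D 13, E 17. A eliminated.
Round 2: B 9, C 14, D 13, E 19. B eliminated.
Round 3: C 22, D 14, E 19. D eliminated.
Round 4: C 30, E 25. C has a majority (≥28).

C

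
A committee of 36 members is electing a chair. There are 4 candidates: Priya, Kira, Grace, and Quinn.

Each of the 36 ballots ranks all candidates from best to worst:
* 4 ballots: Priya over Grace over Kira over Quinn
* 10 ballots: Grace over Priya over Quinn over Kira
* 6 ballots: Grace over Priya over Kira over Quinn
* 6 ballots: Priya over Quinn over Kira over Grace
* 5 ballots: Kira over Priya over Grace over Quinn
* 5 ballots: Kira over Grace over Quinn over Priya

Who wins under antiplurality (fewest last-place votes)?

Priya

Last-place votes: Priya 5, Kira 10, Grace 6, Quinn 15.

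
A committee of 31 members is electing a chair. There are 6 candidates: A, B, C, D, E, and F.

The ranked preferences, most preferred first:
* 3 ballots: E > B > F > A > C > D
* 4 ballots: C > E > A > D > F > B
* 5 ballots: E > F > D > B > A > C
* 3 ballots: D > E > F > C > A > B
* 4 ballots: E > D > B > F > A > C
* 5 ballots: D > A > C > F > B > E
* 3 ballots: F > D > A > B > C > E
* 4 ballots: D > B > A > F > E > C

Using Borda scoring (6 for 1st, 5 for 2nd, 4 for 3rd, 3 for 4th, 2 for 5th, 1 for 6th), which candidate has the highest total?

D

A: 3×3 + 4×4 + 5×2 + 3×2 + 4×2 + 5×5 + 3×4 + 4×4 = 102
B: 3×5 + 4×1 + 5×3 + 3×1 + 4×4 + 5×2 + 3×3 + 4×5 = 92
C: 3×2 + 4×6 + 5×1 + 3×3 + 4×1 + 5×4 + 3×2 + 4×1 = 78
D: 3×1 + 4×3 + 5×4 + 3×6 + 4×5 + 5×6 + 3×5 + 4×6 = 142
E: 3×6 + 4×5 + 5×6 + 3×5 + 4×6 + 5×1 + 3×1 + 4×2 = 123
F: 3×4 + 4×2 + 5×5 + 3×4 + 4×3 + 5×3 + 3×6 + 4×3 = 114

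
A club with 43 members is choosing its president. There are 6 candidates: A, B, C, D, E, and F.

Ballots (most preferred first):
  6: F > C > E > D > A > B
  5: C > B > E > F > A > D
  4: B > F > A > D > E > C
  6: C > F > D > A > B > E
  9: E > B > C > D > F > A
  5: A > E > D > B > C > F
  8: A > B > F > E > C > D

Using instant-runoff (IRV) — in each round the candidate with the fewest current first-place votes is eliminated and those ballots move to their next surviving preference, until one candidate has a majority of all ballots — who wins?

Round 1: A 13, B 4, C 11, D 0, E 9, F 6. D eliminated.
Round 2: A 13, B 4, C 11, E 9, F 6. B eliminated.
Round 3: A 13, C 11, E 9, F 10. E eliminated.
Round 4: A 13, C 20, F 10. F eliminated.
Round 5: A 17, C 26. C has a majority (≥22).

C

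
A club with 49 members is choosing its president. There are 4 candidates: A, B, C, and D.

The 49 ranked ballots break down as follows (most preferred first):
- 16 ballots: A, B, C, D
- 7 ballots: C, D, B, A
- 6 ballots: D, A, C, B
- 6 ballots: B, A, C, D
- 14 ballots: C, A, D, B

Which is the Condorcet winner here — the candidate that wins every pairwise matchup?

A

A vs B: 36–13
A vs C: 28–21
A vs D: 36–13
A beats every other candidate.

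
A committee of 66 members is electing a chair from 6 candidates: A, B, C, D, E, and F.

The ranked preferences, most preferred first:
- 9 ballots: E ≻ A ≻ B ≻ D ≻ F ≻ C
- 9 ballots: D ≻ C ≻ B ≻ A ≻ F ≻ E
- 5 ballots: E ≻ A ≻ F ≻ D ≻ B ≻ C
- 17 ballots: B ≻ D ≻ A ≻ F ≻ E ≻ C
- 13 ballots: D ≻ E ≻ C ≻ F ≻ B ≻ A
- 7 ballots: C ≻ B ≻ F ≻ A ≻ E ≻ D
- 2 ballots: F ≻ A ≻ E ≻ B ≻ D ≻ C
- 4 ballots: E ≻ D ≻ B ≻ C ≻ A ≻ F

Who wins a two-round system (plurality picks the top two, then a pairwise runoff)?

D

Round 1 first-place votes: A 0, B 17, C 7, D 22, E 18, F 2. D and E advance.
Runoff: D is ranked above E on 39 ballots, E above D on 27.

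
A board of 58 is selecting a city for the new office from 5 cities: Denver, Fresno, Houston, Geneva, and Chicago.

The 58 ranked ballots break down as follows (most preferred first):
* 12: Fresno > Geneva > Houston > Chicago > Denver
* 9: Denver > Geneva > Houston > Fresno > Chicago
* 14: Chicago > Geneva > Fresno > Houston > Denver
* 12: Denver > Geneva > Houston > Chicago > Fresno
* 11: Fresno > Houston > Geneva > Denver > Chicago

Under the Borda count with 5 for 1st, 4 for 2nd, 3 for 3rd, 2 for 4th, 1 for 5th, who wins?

Denver: 12×1 + 9×5 + 14×1 + 12×5 + 11×2 = 153
Fresno: 12×5 + 9×2 + 14×3 + 12×1 + 11×5 = 187
Houston: 12×3 + 9×3 + 14×2 + 12×3 + 11×4 = 171
Geneva: 12×4 + 9×4 + 14×4 + 12×4 + 11×3 = 221
Chicago: 12×2 + 9×1 + 14×5 + 12×2 + 11×1 = 138

Geneva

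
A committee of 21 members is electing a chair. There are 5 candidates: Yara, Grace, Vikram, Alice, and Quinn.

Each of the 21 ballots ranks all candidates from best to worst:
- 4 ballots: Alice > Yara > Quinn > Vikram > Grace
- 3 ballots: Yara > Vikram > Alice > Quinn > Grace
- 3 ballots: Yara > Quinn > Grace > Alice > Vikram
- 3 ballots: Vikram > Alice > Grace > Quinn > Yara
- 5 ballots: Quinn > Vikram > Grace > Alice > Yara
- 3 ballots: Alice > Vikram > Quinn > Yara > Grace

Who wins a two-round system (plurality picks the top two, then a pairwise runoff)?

Alice

Round 1 first-place votes: Yara 6, Grace 0, Vikram 3, Alice 7, Quinn 5. Alice and Yara advance.
Runoff: Alice is ranked above Yara on 15 ballots, Yara above Alice on 6.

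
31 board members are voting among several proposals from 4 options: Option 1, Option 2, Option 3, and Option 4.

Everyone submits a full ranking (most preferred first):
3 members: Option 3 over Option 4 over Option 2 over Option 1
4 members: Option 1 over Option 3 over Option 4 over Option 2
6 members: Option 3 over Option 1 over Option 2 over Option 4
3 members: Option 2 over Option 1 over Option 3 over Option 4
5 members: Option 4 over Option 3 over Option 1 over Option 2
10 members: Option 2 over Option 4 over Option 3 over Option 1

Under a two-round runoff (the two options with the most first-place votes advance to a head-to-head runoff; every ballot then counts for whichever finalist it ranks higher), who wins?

Round 1 first-place votes: Option 1 4, Option 2 13, Option 3 9, Option 4 5. Option 2 and Option 3 advance.
Runoff: Option 2 is ranked above Option 3 on 13 ballots, Option 3 above Option 2 on 18.

Option 3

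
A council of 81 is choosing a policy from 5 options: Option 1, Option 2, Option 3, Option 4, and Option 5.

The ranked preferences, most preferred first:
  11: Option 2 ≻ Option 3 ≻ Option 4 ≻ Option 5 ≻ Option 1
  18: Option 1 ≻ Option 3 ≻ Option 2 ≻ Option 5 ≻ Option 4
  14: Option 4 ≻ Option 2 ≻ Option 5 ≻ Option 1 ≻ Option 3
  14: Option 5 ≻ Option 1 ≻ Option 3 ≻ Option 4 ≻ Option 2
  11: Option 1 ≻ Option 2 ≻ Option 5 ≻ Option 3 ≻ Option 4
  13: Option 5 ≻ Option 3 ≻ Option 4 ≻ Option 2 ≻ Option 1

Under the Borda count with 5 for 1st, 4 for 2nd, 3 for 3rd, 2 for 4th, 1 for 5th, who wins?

Option 1: 11×1 + 18×5 + 14×2 + 14×4 + 11×5 + 13×1 = 253
Option 2: 11×5 + 18×3 + 14×4 + 14×1 + 11×4 + 13×2 = 249
Option 3: 11×4 + 18×4 + 14×1 + 14×3 + 11×2 + 13×4 = 246
Option 4: 11×3 + 18×1 + 14×5 + 14×2 + 11×1 + 13×3 = 199
Option 5: 11×2 + 18×2 + 14×3 + 14×5 + 11×3 + 13×5 = 268

Option 5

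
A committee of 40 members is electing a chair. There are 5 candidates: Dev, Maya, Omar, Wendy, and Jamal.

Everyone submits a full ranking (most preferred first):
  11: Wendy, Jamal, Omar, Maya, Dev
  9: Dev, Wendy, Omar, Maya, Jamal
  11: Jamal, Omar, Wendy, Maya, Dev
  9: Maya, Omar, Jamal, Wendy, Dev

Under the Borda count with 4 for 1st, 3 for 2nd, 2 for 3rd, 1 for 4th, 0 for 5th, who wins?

Dev: 11×0 + 9×4 + 11×0 + 9×0 = 36
Maya: 11×1 + 9×1 + 11×1 + 9×4 = 67
Omar: 11×2 + 9×2 + 11×3 + 9×3 = 100
Wendy: 11×4 + 9×3 + 11×2 + 9×1 = 102
Jamal: 11×3 + 9×0 + 11×4 + 9×2 = 95

Wendy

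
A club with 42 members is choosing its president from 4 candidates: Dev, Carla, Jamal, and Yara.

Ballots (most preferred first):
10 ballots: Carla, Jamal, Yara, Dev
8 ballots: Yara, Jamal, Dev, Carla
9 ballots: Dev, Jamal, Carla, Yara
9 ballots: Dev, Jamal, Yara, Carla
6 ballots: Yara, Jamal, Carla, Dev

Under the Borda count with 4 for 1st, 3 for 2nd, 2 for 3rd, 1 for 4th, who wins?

Dev: 10×1 + 8×2 + 9×4 + 9×4 + 6×1 = 104
Carla: 10×4 + 8×1 + 9×2 + 9×1 + 6×2 = 87
Jamal: 10×3 + 8×3 + 9×3 + 9×3 + 6×3 = 126
Yara: 10×2 + 8×4 + 9×1 + 9×2 + 6×4 = 103

Jamal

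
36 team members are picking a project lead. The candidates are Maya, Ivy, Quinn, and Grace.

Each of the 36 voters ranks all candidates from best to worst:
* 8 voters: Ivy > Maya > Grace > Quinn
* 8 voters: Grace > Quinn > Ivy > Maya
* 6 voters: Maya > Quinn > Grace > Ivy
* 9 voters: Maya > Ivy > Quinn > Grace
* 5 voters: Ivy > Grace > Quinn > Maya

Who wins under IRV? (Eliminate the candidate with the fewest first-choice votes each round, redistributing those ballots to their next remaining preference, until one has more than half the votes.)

Round 1: Maya 15, Ivy 13, Quinn 0, Grace 8. Quinn eliminated.
Round 2: Maya 15, Ivy 13, Grace 8. Grace eliminated.
Round 3: Maya 15, Ivy 21. Ivy has a majority (≥19).

Ivy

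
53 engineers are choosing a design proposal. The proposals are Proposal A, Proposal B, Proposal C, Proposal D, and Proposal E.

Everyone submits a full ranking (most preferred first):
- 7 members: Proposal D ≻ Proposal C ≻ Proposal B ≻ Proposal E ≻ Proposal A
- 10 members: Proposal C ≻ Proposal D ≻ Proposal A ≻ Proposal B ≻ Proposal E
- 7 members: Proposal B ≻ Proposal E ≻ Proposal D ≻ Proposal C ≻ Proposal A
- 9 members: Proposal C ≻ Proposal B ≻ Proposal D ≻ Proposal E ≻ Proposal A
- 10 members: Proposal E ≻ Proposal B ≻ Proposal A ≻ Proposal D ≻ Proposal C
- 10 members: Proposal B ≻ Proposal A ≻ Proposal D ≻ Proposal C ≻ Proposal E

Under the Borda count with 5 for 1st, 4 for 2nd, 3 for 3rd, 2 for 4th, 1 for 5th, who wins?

Proposal A: 7×1 + 10×3 + 7×1 + 9×1 + 10×3 + 10×4 = 123
Proposal B: 7×3 + 10×2 + 7×5 + 9×4 + 10×4 + 10×5 = 202
Proposal C: 7×4 + 10×5 + 7×2 + 9×5 + 10×1 + 10×2 = 167
Proposal D: 7×5 + 10×4 + 7×3 + 9×3 + 10×2 + 10×3 = 173
Proposal E: 7×2 + 10×1 + 7×4 + 9×2 + 10×5 + 10×1 = 130

Proposal B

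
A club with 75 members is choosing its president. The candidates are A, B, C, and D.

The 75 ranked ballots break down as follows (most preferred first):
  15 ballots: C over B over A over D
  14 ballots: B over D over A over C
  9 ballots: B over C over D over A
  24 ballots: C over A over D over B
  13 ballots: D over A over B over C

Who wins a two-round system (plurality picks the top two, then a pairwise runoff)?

C

Round 1 first-place votes: A 0, B 23, C 39, D 13. C and B advance.
Runoff: C is ranked above B on 39 ballots, B above C on 36.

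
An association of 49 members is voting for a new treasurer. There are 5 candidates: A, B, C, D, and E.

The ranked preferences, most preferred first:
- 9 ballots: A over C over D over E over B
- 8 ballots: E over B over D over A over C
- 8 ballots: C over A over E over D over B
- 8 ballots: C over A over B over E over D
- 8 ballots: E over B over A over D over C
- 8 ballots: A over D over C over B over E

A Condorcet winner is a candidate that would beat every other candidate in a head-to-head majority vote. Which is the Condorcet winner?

A

A vs B: 33–16
A vs C: 33–16
A vs D: 41–8
A vs E: 33–16
A beats every other candidate.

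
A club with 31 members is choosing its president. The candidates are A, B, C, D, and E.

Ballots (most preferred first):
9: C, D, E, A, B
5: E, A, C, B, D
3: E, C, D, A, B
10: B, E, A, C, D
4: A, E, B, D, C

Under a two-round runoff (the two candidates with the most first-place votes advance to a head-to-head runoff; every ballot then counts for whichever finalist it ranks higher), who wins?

C

Round 1 first-place votes: A 4, B 10, C 9, D 0, E 8. B and C advance.
Runoff: B is ranked above C on 14 ballots, C above B on 17.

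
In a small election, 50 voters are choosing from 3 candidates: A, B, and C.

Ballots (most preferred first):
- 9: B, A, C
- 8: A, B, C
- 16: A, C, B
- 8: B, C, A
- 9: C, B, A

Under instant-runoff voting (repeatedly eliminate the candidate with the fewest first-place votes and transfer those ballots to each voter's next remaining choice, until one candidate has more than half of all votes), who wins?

Round 1: A 24, B 17, C 9. C eliminated.
Round 2: A 24, B 26. B has a majority (≥26).

B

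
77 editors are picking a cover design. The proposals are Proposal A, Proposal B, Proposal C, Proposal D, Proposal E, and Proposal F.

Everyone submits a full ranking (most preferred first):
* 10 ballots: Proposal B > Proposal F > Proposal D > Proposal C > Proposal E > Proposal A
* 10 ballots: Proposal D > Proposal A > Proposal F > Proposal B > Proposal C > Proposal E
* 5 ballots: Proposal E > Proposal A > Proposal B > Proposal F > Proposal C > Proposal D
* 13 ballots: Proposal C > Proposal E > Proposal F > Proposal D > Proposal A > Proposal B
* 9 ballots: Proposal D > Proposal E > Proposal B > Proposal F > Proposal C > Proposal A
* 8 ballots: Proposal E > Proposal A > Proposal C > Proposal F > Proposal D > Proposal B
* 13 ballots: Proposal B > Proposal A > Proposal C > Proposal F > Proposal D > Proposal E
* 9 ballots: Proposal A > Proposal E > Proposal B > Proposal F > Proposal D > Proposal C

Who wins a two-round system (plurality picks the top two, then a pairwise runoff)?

Round 1 first-place votes: Proposal A 9, Proposal B 23, Proposal C 13, Proposal D 19, Proposal E 13, Proposal F 0. Proposal B and Proposal D advance.
Runoff: Proposal B is ranked above Proposal D on 37 ballots, Proposal D above Proposal B on 40.

Proposal D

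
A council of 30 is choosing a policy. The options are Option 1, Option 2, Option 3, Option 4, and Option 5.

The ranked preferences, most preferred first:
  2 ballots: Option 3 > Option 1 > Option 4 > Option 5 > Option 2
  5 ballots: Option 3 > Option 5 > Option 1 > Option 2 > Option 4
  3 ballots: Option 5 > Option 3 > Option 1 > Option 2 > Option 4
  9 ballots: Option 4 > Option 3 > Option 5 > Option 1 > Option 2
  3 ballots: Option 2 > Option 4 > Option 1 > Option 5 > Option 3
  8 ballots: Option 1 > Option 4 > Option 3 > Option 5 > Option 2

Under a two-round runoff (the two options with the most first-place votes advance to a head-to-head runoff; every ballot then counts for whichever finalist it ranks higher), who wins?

Round 1 first-place votes: Option 1 8, Option 2 3, Option 3 7, Option 4 9, Option 5 3. Option 4 and Option 1 advance.
Runoff: Option 4 is ranked above Option 1 on 12 ballots, Option 1 above Option 4 on 18.

Option 1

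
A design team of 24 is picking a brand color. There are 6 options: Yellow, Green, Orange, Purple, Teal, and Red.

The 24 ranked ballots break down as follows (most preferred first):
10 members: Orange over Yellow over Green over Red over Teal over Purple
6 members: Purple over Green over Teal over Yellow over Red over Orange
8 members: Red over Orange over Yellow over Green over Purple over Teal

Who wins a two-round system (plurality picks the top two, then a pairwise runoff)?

Red

Round 1 first-place votes: Yellow 0, Green 0, Orange 10, Purple 6, Teal 0, Red 8. Orange and Red advance.
Runoff: Orange is ranked above Red on 10 ballots, Red above Orange on 14.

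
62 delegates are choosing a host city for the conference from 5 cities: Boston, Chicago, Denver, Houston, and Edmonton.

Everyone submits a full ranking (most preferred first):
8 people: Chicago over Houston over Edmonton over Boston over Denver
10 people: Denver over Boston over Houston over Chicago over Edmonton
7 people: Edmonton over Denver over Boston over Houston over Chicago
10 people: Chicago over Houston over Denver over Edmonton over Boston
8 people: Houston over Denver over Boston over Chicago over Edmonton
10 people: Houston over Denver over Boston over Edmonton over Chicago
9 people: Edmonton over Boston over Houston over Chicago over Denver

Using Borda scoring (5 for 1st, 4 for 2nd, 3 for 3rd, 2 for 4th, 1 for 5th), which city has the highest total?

Houston

Boston: 8×2 + 10×4 + 7×3 + 10×1 + 8×3 + 10×3 + 9×4 = 177
Chicago: 8×5 + 10×2 + 7×1 + 10×5 + 8×2 + 10×1 + 9×2 = 161
Denver: 8×1 + 10×5 + 7×4 + 10×3 + 8×4 + 10×4 + 9×1 = 197
Houston: 8×4 + 10×3 + 7×2 + 10×4 + 8×5 + 10×5 + 9×3 = 233
Edmonton: 8×3 + 10×1 + 7×5 + 10×2 + 8×1 + 10×2 + 9×5 = 162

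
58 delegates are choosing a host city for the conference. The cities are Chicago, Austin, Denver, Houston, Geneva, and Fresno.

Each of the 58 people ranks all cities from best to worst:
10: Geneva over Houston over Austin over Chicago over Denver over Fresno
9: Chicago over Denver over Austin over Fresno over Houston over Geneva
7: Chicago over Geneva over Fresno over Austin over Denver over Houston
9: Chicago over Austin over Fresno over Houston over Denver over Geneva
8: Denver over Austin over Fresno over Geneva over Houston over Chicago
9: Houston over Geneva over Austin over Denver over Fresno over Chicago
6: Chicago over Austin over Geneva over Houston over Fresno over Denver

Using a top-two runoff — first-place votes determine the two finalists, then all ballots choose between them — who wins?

Chicago

Round 1 first-place votes: Chicago 31, Austin 0, Denver 8, Houston 9, Geneva 10, Fresno 0. Chicago and Geneva advance.
Runoff: Chicago is ranked above Geneva on 31 ballots, Geneva above Chicago on 27.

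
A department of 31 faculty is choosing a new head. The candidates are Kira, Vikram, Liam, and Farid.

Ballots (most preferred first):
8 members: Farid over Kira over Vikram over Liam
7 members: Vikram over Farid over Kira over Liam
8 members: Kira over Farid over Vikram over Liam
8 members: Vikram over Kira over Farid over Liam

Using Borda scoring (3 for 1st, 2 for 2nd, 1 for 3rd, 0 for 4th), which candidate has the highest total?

Kira

Kira: 8×2 + 7×1 + 8×3 + 8×2 = 63
Vikram: 8×1 + 7×3 + 8×1 + 8×3 = 61
Liam: 8×0 + 7×0 + 8×0 + 8×0 = 0
Farid: 8×3 + 7×2 + 8×2 + 8×1 = 62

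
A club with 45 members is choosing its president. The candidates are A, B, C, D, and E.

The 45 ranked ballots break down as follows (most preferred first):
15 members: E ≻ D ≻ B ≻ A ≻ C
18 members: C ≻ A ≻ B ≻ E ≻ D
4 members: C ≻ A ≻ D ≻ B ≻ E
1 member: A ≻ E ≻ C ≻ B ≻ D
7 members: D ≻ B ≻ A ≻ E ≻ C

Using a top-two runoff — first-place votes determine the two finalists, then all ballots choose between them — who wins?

Round 1 first-place votes: A 1, B 0, C 22, D 7, E 15. C and E advance.
Runoff: C is ranked above E on 22 ballots, E above C on 23.

E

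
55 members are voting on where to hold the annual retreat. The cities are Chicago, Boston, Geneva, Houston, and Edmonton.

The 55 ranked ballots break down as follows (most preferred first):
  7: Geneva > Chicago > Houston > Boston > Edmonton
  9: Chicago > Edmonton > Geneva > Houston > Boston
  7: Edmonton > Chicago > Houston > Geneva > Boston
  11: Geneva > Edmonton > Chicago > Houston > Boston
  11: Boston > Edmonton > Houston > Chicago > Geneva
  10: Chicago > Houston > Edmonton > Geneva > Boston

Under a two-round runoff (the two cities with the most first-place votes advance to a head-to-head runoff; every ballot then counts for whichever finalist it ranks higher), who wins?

Round 1 first-place votes: Chicago 19, Boston 11, Geneva 18, Houston 0, Edmonton 7. Chicago and Geneva advance.
Runoff: Chicago is ranked above Geneva on 37 ballots, Geneva above Chicago on 18.

Chicago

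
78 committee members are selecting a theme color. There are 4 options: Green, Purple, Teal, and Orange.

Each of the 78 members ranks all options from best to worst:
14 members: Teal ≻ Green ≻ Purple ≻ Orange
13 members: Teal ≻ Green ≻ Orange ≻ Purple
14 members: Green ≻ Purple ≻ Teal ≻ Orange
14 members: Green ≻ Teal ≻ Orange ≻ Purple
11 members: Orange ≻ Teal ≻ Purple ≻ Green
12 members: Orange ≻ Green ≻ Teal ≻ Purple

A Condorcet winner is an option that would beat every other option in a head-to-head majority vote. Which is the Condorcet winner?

Green vs Purple: 67–11
Green vs Teal: 40–38
Green vs Orange: 55–23
Green beats every other option.

Green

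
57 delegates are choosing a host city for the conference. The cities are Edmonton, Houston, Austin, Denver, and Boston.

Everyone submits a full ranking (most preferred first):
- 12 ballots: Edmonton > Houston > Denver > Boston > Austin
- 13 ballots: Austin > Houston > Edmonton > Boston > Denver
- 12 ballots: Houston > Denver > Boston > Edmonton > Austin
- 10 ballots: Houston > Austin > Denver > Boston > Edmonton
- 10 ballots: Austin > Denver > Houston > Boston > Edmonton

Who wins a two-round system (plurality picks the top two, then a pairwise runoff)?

Round 1 first-place votes: Edmonton 12, Houston 22, Austin 23, Denver 0, Boston 0. Austin and Houston advance.
Runoff: Austin is ranked above Houston on 23 ballots, Houston above Austin on 34.

Houston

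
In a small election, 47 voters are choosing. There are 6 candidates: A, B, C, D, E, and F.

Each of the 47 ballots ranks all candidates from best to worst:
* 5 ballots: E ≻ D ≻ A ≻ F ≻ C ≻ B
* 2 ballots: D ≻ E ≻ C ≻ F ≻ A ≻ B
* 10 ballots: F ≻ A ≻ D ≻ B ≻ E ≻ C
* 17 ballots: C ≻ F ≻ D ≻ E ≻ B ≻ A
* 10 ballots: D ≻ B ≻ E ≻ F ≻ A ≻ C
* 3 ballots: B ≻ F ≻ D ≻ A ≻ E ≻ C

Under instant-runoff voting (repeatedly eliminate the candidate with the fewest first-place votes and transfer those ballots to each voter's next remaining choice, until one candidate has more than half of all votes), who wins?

Round 1: A 0, B 3, C 17, D 12, E 5, F 10. A eliminated.
Round 2: B 3, C 17, D 12, E 5, F 10. B eliminated.
Round 3: C 17, D 12, E 5, F 13. E eliminated.
Round 4: C 17, D 17, F 13. F eliminated.
Round 5: C 17, D 30. D has a majority (≥24).

D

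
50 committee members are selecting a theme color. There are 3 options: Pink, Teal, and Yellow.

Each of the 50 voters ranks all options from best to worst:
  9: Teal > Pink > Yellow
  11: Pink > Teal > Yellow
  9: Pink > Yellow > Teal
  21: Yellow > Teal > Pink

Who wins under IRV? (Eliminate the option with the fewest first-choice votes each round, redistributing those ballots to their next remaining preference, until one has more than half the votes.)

Round 1: Pink 20, Teal 9, Yellow 21. Teal eliminated.
Round 2: Pink 29, Yellow 21. Pink has a majority (≥26).

Pink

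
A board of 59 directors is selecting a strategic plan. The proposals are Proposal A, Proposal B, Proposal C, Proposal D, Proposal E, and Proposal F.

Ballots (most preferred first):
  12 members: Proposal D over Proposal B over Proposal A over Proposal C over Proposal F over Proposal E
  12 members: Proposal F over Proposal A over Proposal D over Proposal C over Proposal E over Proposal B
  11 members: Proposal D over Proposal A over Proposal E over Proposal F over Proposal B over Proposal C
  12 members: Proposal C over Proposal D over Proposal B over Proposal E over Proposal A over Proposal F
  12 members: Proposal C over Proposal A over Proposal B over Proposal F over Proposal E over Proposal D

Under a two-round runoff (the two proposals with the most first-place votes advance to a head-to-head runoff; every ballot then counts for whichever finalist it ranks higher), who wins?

Proposal D

Round 1 first-place votes: Proposal A 0, Proposal B 0, Proposal C 24, Proposal D 23, Proposal E 0, Proposal F 12. Proposal C and Proposal D advance.
Runoff: Proposal C is ranked above Proposal D on 24 ballots, Proposal D above Proposal C on 35.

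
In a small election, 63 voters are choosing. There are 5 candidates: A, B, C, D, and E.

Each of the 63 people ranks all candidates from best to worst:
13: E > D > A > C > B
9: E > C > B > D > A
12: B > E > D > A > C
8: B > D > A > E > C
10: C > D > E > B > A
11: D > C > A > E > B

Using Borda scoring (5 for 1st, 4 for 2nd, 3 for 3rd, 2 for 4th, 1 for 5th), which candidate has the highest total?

A: 13×3 + 9×1 + 12×2 + 8×3 + 10×1 + 11×3 = 139
B: 13×1 + 9×3 + 12×5 + 8×5 + 10×2 + 11×1 = 171
C: 13×2 + 9×4 + 12×1 + 8×1 + 10×5 + 11×4 = 176
D: 13×4 + 9×2 + 12×3 + 8×4 + 10×4 + 11×5 = 233
E: 13×5 + 9×5 + 12×4 + 8×2 + 10×3 + 11×2 = 226

D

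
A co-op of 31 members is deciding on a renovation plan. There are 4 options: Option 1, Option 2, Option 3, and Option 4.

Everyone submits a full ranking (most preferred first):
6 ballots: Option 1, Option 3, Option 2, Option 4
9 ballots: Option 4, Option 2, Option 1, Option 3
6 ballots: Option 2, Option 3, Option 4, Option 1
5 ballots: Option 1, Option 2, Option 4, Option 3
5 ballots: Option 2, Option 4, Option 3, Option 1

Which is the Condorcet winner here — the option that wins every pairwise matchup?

Option 2

Option 2 vs Option 1: 20–11
Option 2 vs Option 3: 25–6
Option 2 vs Option 4: 22–9
Option 2 beats every other option.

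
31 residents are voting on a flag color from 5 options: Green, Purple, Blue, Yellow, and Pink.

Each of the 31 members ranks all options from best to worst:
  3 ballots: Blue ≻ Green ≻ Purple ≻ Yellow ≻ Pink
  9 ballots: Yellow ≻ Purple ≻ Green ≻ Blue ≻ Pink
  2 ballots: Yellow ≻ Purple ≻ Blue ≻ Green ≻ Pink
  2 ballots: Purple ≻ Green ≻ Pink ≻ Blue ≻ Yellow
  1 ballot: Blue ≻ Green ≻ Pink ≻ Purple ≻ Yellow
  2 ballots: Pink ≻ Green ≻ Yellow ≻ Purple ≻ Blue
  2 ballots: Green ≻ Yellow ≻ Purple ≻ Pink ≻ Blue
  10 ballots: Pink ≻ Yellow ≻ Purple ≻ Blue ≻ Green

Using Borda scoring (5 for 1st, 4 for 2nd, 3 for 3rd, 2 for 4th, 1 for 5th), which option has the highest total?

Green: 3×4 + 9×3 + 2×2 + 2×4 + 1×4 + 2×4 + 2×5 + 10×1 = 83
Purple: 3×3 + 9×4 + 2×4 + 2×5 + 1×2 + 2×2 + 2×3 + 10×3 = 105
Blue: 3×5 + 9×2 + 2×3 + 2×2 + 1×5 + 2×1 + 2×1 + 10×2 = 72
Yellow: 3×2 + 9×5 + 2×5 + 2×1 + 1×1 + 2×3 + 2×4 + 10×4 = 118
Pink: 3×1 + 9×1 + 2×1 + 2×3 + 1×3 + 2×5 + 2×2 + 10×5 = 87

Yellow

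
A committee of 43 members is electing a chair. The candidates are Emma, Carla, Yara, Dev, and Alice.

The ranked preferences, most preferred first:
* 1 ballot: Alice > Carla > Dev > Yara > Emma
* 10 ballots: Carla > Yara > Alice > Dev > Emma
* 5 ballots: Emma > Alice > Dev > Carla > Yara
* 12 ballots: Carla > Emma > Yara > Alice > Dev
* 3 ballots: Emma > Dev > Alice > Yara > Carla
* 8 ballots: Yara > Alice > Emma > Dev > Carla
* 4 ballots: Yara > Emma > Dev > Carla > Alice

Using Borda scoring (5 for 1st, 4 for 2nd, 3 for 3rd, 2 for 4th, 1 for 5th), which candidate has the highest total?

Emma: 1×1 + 10×1 + 5×5 + 12×4 + 3×5 + 8×3 + 4×4 = 139
Carla: 1×4 + 10×5 + 5×2 + 12×5 + 3×1 + 8×1 + 4×2 = 143
Yara: 1×2 + 10×4 + 5×1 + 12×3 + 3×2 + 8×5 + 4×5 = 149
Dev: 1×3 + 10×2 + 5×3 + 12×1 + 3×4 + 8×2 + 4×3 = 90
Alice: 1×5 + 10×3 + 5×4 + 12×2 + 3×3 + 8×4 + 4×1 = 124

Yara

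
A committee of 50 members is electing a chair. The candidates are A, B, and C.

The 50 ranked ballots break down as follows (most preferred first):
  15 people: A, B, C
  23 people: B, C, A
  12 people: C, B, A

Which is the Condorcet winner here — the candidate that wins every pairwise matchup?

B vs A: 35–15
B vs C: 38–12
B beats every other candidate.

B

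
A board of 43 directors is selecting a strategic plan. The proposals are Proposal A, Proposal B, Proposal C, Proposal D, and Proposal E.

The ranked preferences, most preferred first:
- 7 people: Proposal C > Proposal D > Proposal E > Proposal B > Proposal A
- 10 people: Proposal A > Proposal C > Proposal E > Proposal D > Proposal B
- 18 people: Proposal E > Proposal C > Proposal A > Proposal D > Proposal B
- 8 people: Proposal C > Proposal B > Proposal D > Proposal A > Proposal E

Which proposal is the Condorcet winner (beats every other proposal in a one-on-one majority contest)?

Proposal C vs Proposal A: 33–10
Proposal C vs Proposal B: 43–0
Proposal C vs Proposal D: 43–0
Proposal C vs Proposal E: 25–18
Proposal C beats every other proposal.

Proposal C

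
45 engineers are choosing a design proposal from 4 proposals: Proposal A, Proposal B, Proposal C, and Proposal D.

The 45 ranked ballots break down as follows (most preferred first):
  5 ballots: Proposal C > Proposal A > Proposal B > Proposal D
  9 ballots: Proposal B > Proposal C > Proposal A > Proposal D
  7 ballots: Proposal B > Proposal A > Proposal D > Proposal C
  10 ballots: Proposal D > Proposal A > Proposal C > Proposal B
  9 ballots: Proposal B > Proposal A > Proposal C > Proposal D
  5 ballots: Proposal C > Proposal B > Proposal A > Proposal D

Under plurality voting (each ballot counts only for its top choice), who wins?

First-place votes: Proposal A 0, Proposal B 25, Proposal C 10, Proposal D 10.

Proposal B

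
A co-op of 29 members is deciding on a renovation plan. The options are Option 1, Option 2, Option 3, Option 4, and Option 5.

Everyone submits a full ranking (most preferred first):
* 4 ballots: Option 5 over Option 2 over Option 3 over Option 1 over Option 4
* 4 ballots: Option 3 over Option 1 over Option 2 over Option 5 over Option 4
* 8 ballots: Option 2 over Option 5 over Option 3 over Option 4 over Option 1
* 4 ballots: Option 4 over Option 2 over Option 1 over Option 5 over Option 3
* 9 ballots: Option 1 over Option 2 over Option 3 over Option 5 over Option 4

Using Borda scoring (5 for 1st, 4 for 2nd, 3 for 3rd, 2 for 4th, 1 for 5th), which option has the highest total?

Option 1: 4×2 + 4×4 + 8×1 + 4×3 + 9×5 = 89
Option 2: 4×4 + 4×3 + 8×5 + 4×4 + 9×4 = 120
Option 3: 4×3 + 4×5 + 8×3 + 4×1 + 9×3 = 87
Option 4: 4×1 + 4×1 + 8×2 + 4×5 + 9×1 = 53
Option 5: 4×5 + 4×2 + 8×4 + 4×2 + 9×2 = 86

Option 2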